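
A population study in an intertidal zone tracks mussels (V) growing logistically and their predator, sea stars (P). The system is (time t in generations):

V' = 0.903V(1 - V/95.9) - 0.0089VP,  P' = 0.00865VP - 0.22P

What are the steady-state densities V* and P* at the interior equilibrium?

V* ≈ 25.4, P* ≈ 74.6

From dP/dt = 0 with P > 0: 0.00865V* = 0.22, so V* = 25.4.
Substitute into dV/dt = 0: 0.903(1 - 25.4/95.9) = 0.0089P*.
The bracket is 0.735, giving P* = 0.664/0.0089 = 74.6.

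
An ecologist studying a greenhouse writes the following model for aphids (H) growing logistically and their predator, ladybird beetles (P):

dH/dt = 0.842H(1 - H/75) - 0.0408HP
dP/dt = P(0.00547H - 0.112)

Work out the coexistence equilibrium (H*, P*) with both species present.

H* ≈ 20.5, P* ≈ 15

From dP/dt = 0 with P > 0: 0.00547H* = 0.112, so H* = 20.5.
Substitute into dH/dt = 0: 0.842(1 - 20.5/75) = 0.0408P*.
The bracket is 0.727, giving P* = 0.612/0.0408 = 15.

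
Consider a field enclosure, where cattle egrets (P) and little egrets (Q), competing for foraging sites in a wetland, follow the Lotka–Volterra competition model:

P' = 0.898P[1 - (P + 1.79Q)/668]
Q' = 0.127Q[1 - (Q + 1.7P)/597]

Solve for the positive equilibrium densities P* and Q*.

Setting both brackets to zero gives the nullclines P + 1.79Q = 668 and 1.7P + Q = 597.
Substituting Q = 597 - 1.7P into the first: P(1 - 1.79·1.7) = 668 - 1.79·597.
So P* = -401/-2.04 = 196, and then Q* = 597 - 1.7·196 = 264.

P* ≈ 196, Q* ≈ 264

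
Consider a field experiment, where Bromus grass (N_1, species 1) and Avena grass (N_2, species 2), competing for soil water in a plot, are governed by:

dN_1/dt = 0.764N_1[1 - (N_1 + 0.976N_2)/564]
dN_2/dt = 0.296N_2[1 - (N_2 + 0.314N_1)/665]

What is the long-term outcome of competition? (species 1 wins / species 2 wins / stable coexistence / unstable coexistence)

Compare the nullcline intercepts: K1/α12 = 564/0.976 = 578 < K2 = 665; K2/α21 = 665/0.314 = 2120 > K1 = 564.
Since the inequalities point opposite ways, species 2 can invade but species 1 cannot.

species 2 excludes species 1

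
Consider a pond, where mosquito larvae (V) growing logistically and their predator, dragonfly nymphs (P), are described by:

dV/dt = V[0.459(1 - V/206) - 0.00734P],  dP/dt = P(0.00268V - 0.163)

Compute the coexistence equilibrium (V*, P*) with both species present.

V* ≈ 60.8, P* ≈ 44.1

From dP/dt = 0 with P > 0: 0.00268V* = 0.163, so V* = 60.8.
Substitute into dV/dt = 0: 0.459(1 - 60.8/206) = 0.00734P*.
The bracket is 0.705, giving P* = 0.323/0.00734 = 44.1.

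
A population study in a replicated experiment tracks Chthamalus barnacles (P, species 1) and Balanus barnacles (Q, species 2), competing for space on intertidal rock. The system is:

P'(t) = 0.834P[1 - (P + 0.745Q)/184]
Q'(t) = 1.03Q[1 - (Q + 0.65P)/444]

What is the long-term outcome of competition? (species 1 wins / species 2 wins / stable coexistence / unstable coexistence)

Compare the nullcline intercepts: K1/α12 = 184/0.745 = 247 < K2 = 444; K2/α21 = 444/0.65 = 683 > K1 = 184.
Since the inequalities point opposite ways, species 2 can invade but species 1 cannot.

species 2 excludes species 1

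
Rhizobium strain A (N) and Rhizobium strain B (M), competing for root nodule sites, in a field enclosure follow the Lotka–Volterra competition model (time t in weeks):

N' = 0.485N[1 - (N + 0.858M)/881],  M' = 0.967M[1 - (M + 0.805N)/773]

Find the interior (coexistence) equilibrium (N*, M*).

Setting both brackets to zero gives the nullclines N + 0.858M = 881 and 0.805N + M = 773.
Substituting M = 773 - 0.805N into the first: N(1 - 0.858·0.805) = 881 - 0.858·773.
So N* = 218/0.309 = 704, and then M* = 773 - 0.805·704 = 206.

N* ≈ 704, M* ≈ 206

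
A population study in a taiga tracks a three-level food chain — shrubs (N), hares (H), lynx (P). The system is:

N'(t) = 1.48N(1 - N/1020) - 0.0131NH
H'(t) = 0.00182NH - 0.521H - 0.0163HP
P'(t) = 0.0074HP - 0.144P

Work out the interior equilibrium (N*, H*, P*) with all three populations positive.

From dP/dt = 0: 0.0074H* = 0.144, so H* = 19.5.
From dN/dt = 0: 1.48(1 - N*/1020) = 0.0131·19.5, giving N* = 1020·(1 - 0.172) = 844.
From dH/dt = 0: 0.00182·844 - 0.521 = 0.0163P*, so P* = 1.02/0.0163 = 62.3.

N* ≈ 844, H* ≈ 19.5, P* ≈ 62.3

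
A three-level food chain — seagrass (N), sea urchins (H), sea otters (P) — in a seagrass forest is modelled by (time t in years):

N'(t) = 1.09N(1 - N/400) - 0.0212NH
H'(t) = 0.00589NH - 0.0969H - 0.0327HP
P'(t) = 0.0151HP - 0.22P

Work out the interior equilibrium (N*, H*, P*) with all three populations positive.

N* ≈ 287, H* ≈ 14.6, P* ≈ 48.7

From dP/dt = 0: 0.0151H* = 0.22, so H* = 14.6.
From dN/dt = 0: 1.09(1 - N*/400) = 0.0212·14.6, giving N* = 400·(1 - 0.283) = 287.
From dH/dt = 0: 0.00589·287 - 0.0969 = 0.0327P*, so P* = 1.59/0.0327 = 48.7.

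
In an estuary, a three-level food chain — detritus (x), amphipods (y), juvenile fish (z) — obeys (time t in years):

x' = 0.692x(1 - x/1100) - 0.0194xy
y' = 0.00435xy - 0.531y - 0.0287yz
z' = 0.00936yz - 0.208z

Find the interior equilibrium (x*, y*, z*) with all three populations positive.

x* ≈ 415, y* ≈ 22.2, z* ≈ 44.4

From dz/dt = 0: 0.00936y* = 0.208, so y* = 22.2.
From dx/dt = 0: 0.692(1 - x*/1100) = 0.0194·22.2, giving x* = 1100·(1 - 0.623) = 415.
From dy/dt = 0: 0.00435·415 - 0.531 = 0.0287z*, so z* = 1.27/0.0287 = 44.4.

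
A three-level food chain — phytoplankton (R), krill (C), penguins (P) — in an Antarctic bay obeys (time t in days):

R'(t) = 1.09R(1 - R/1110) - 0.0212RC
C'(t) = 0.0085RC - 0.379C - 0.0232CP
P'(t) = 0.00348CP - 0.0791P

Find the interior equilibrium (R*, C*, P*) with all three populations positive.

From dP/dt = 0: 0.00348C* = 0.0791, so C* = 22.7.
From dR/dt = 0: 1.09(1 - R*/1110) = 0.0212·22.7, giving R* = 1110·(1 - 0.442) = 619.
From dC/dt = 0: 0.0085·619 - 0.379 = 0.0232P*, so P* = 4.88/0.0232 = 211.

R* ≈ 619, C* ≈ 22.7, P* ≈ 211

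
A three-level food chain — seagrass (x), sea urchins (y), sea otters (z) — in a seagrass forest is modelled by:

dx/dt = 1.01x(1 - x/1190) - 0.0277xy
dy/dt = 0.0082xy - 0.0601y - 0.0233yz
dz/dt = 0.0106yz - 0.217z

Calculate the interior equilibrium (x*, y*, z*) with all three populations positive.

From dz/dt = 0: 0.0106y* = 0.217, so y* = 20.5.
From dx/dt = 0: 1.01(1 - x*/1190) = 0.0277·20.5, giving x* = 1190·(1 - 0.561) = 522.
From dy/dt = 0: 0.0082·522 - 0.0601 = 0.0233z*, so z* = 4.22/0.0233 = 181.

x* ≈ 522, y* ≈ 20.5, z* ≈ 181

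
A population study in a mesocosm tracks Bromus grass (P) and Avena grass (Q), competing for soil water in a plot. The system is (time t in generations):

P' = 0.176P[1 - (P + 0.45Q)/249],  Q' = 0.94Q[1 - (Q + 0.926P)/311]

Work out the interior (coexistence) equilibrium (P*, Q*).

Setting both brackets to zero gives the nullclines P + 0.45Q = 249 and 0.926P + Q = 311.
Substituting Q = 311 - 0.926P into the first: P(1 - 0.45·0.926) = 249 - 0.45·311.
So P* = 109/0.583 = 187, and then Q* = 311 - 0.926·187 = 138.

P* ≈ 187, Q* ≈ 138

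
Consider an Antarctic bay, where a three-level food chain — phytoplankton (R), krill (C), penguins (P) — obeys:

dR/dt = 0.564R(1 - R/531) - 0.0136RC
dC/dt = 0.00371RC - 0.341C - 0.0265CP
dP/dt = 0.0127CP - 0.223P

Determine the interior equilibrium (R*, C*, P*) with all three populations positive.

From dP/dt = 0: 0.0127C* = 0.223, so C* = 17.6.
From dR/dt = 0: 0.564(1 - R*/531) = 0.0136·17.6, giving R* = 531·(1 - 0.423) = 306.
From dC/dt = 0: 0.00371·306 - 0.341 = 0.0265P*, so P* = 0.795/0.0265 = 30.

R* ≈ 306, C* ≈ 17.6, P* ≈ 30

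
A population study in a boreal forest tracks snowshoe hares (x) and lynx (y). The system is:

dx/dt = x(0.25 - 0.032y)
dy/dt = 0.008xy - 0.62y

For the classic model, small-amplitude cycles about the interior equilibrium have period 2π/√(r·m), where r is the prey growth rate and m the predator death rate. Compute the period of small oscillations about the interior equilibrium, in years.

Here r = 0.25 and m = 0.62, so r·m = 0.155.
ω = √0.155 = 0.394 per year, hence T = 2π/ω ≈ 16 years.

T ≈ 16 years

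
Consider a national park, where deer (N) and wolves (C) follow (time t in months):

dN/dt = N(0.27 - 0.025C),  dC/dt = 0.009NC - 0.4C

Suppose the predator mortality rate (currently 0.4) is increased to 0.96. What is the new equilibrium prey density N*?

At the interior fixed point, setting dC/dt = 0 with C > 0 fixes N* = (predator death rate)/(NC coefficient) — independent of the other coefficients.
With the change, N* = 0.96/0.009 = 107; it rises from 44.4.

N* ≈ 107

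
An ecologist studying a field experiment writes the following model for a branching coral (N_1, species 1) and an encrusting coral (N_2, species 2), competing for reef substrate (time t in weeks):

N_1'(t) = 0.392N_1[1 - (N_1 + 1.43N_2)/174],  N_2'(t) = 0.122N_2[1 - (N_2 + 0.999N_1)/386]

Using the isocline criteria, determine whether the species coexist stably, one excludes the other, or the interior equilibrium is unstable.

species 2 excludes species 1

Compare the nullcline intercepts: K1/α12 = 174/1.43 = 122 < K2 = 386; K2/α21 = 386/0.999 = 386 > K1 = 174.
Since the inequalities point opposite ways, species 2 can invade but species 1 cannot.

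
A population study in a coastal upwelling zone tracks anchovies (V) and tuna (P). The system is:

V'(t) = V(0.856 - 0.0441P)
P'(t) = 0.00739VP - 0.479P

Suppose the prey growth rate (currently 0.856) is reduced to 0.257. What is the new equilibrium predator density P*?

P* ≈ 5.83

At the interior fixed point, setting dV/dt = 0 with V > 0 fixes P* = (prey growth rate)/(VP coefficient) — independent of the other coefficients.
With the change, P* = 0.257/0.0441 = 5.83; it falls from 19.4.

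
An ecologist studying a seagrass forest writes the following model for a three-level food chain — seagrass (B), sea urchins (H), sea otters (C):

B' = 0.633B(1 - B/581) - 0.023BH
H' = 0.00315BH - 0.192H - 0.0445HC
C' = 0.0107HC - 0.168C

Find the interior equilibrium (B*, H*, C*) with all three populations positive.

B* ≈ 250, H* ≈ 15.7, C* ≈ 13.3

From dC/dt = 0: 0.0107H* = 0.168, so H* = 15.7.
From dB/dt = 0: 0.633(1 - B*/581) = 0.023·15.7, giving B* = 581·(1 - 0.57) = 250.
From dH/dt = 0: 0.00315·250 - 0.192 = 0.0445C*, so C* = 0.594/0.0445 = 13.3.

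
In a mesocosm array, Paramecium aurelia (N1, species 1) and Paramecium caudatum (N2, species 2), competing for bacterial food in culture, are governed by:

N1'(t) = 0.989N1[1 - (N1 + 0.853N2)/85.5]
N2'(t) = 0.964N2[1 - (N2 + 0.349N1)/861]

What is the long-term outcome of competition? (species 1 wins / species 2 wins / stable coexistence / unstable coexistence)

species 2 excludes species 1

Compare the nullcline intercepts: K1/α12 = 85.5/0.853 = 100 < K2 = 861; K2/α21 = 861/0.349 = 2470 > K1 = 85.5.
Since the inequalities point opposite ways, species 2 can invade but species 1 cannot.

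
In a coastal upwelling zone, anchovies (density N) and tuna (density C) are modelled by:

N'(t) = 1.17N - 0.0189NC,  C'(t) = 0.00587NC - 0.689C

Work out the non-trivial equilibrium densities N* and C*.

Set dC/dt = 0 with C > 0: 0.00587N - 0.689 = 0, so N* = 0.689/0.00587 = 117.
Set dN/dt = 0 with N > 0: 1.17 - 0.0189C = 0, so C* = 1.17/0.0189 = 61.9.

N* ≈ 117, C* ≈ 61.9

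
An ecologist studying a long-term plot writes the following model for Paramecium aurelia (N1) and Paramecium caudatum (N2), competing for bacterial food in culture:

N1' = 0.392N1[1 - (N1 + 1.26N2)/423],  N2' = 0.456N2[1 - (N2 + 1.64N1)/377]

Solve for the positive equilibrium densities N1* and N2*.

N1* ≈ 48.8, N2* ≈ 297

Setting both brackets to zero gives the nullclines N1 + 1.26N2 = 423 and 1.64N1 + N2 = 377.
Substituting N2 = 377 - 1.64N1 into the first: N1(1 - 1.26·1.64) = 423 - 1.26·377.
So N1* = -52/-1.07 = 48.8, and then N2* = 377 - 1.64·48.8 = 297.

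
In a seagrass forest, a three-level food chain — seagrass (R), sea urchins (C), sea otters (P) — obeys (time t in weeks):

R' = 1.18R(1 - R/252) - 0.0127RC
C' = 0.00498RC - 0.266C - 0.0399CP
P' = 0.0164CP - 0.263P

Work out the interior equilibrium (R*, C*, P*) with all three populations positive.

R* ≈ 209, C* ≈ 16, P* ≈ 19.4

From dP/dt = 0: 0.0164C* = 0.263, so C* = 16.
From dR/dt = 0: 1.18(1 - R*/252) = 0.0127·16, giving R* = 252·(1 - 0.173) = 209.
From dC/dt = 0: 0.00498·209 - 0.266 = 0.0399P*, so P* = 0.772/0.0399 = 19.4.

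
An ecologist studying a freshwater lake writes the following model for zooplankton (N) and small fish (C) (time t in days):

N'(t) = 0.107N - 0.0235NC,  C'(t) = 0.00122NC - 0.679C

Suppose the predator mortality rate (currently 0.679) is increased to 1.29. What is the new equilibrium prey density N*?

N* ≈ 1060

At the interior fixed point, setting dC/dt = 0 with C > 0 fixes N* = (predator death rate)/(NC coefficient) — independent of the other coefficients.
With the change, N* = 1.29/0.00122 = 1060; it rises from 557.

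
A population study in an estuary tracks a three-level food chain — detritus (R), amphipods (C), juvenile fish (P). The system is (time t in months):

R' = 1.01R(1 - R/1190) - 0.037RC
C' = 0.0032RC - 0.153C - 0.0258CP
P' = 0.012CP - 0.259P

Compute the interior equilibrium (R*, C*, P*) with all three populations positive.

R* ≈ 249, C* ≈ 21.6, P* ≈ 25

From dP/dt = 0: 0.012C* = 0.259, so C* = 21.6.
From dR/dt = 0: 1.01(1 - R*/1190) = 0.037·21.6, giving R* = 1190·(1 - 0.791) = 249.
From dC/dt = 0: 0.0032·249 - 0.153 = 0.0258P*, so P* = 0.644/0.0258 = 25.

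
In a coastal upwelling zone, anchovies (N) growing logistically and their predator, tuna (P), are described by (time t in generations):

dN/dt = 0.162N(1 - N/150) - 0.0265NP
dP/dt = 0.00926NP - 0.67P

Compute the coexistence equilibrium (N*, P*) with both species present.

N* ≈ 72.4, P* ≈ 3.16

From dP/dt = 0 with P > 0: 0.00926N* = 0.67, so N* = 72.4.
Substitute into dN/dt = 0: 0.162(1 - 72.4/150) = 0.0265P*.
The bracket is 0.518, giving P* = 0.0839/0.0265 = 3.16.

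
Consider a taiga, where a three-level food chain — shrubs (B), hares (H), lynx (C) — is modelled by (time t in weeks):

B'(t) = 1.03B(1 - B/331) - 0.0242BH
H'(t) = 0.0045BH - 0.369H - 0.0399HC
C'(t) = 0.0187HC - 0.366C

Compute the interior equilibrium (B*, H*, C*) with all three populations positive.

B* ≈ 179, H* ≈ 19.6, C* ≈ 10.9

From dC/dt = 0: 0.0187H* = 0.366, so H* = 19.6.
From dB/dt = 0: 1.03(1 - B*/331) = 0.0242·19.6, giving B* = 331·(1 - 0.46) = 179.
From dH/dt = 0: 0.0045·179 - 0.369 = 0.0399C*, so C* = 0.436/0.0399 = 10.9.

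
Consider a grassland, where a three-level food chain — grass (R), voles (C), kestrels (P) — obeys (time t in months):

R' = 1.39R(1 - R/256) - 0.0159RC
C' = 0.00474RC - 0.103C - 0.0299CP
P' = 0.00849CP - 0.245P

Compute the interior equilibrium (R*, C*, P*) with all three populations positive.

R* ≈ 171, C* ≈ 28.9, P* ≈ 23.7

From dP/dt = 0: 0.00849C* = 0.245, so C* = 28.9.
From dR/dt = 0: 1.39(1 - R*/256) = 0.0159·28.9, giving R* = 256·(1 - 0.33) = 171.
From dC/dt = 0: 0.00474·171 - 0.103 = 0.0299P*, so P* = 0.71/0.0299 = 23.7.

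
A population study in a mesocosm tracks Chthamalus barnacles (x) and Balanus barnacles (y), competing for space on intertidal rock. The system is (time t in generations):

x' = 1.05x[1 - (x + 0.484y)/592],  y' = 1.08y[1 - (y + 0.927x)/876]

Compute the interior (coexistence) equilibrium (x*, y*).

Setting both brackets to zero gives the nullclines x + 0.484y = 592 and 0.927x + y = 876.
Substituting y = 876 - 0.927x into the first: x(1 - 0.484·0.927) = 592 - 0.484·876.
So x* = 168/0.551 = 305, and then y* = 876 - 0.927·305 = 594.

x* ≈ 305, y* ≈ 594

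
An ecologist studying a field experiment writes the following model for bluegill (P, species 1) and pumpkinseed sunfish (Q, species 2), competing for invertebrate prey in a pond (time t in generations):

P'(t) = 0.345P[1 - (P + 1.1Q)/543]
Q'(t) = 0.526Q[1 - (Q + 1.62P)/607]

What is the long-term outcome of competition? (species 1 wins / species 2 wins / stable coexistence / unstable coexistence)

Compare the nullcline intercepts: K1/α12 = 543/1.1 = 494 < K2 = 607; K2/α21 = 607/1.62 = 375 < K1 = 543.
Since both are reversed, neither can invade when rare; the interior point is a saddle.

unstable coexistence (outcome depends on initial conditions)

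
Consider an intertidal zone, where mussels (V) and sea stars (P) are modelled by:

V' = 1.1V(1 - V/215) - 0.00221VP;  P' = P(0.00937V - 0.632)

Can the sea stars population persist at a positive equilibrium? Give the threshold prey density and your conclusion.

Threshold V = 67.4; K > 67.4, so yes, the predator persists.

The predator equation gives dP/dt > 0 only when V > 0.632/0.00937 = 67.4.
Without the predator, V → K = 215. Since 215 > 67.4, the predator can invade and persist.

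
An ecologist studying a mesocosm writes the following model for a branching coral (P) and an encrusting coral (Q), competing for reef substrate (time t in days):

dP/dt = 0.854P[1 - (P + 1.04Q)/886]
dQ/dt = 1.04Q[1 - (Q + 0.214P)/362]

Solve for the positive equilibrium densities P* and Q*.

P* ≈ 655, Q* ≈ 222

Setting both brackets to zero gives the nullclines P + 1.04Q = 886 and 0.214P + Q = 362.
Substituting Q = 362 - 0.214P into the first: P(1 - 1.04·0.214) = 886 - 1.04·362.
So P* = 510/0.777 = 655, and then Q* = 362 - 0.214·655 = 222.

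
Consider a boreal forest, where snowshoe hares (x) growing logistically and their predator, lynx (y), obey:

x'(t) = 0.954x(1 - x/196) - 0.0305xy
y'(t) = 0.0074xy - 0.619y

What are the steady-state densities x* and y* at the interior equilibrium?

x* ≈ 83.6, y* ≈ 17.9

From dy/dt = 0 with y > 0: 0.0074x* = 0.619, so x* = 83.6.
Substitute into dx/dt = 0: 0.954(1 - 83.6/196) = 0.0305y*.
The bracket is 0.573, giving y* = 0.547/0.0305 = 17.9.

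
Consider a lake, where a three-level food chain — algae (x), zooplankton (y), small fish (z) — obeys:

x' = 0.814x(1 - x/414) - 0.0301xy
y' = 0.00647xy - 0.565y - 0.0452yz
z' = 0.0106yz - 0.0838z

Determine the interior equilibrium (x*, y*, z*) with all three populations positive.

From dz/dt = 0: 0.0106y* = 0.0838, so y* = 7.91.
From dx/dt = 0: 0.814(1 - x*/414) = 0.0301·7.91, giving x* = 414·(1 - 0.292) = 293.
From dy/dt = 0: 0.00647·293 - 0.565 = 0.0452z*, so z* = 1.33/0.0452 = 29.4.

x* ≈ 293, y* ≈ 7.91, z* ≈ 29.4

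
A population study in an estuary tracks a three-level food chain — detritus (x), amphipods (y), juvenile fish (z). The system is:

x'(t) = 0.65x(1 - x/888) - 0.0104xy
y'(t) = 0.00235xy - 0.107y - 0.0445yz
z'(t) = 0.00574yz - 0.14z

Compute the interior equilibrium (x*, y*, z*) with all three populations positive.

x* ≈ 541, y* ≈ 24.4, z* ≈ 26.2

From dz/dt = 0: 0.00574y* = 0.14, so y* = 24.4.
From dx/dt = 0: 0.65(1 - x*/888) = 0.0104·24.4, giving x* = 888·(1 - 0.39) = 541.
From dy/dt = 0: 0.00235·541 - 0.107 = 0.0445z*, so z* = 1.17/0.0445 = 26.2.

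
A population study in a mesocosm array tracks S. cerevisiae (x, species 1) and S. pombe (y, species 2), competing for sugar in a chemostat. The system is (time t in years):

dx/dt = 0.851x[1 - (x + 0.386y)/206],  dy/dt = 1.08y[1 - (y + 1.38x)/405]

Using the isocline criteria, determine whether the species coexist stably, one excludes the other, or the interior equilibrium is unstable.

Compare the nullcline intercepts: K1/α12 = 206/0.386 = 534 > K2 = 405; K2/α21 = 405/1.38 = 293 > K1 = 206.
Since both inequalities hold, each species can invade when rare, so the interior equilibrium is stable.

stable coexistence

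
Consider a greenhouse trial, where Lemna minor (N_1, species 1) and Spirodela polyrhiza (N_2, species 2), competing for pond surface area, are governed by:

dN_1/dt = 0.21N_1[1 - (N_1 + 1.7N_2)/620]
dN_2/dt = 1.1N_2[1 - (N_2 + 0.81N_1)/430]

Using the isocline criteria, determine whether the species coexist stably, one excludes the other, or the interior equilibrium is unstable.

unstable coexistence (outcome depends on initial conditions)

Compare the nullcline intercepts: K1/α12 = 620/1.7 = 365 < K2 = 430; K2/α21 = 430/0.81 = 531 < K1 = 620.
Since both are reversed, neither can invade when rare; the interior point is a saddle.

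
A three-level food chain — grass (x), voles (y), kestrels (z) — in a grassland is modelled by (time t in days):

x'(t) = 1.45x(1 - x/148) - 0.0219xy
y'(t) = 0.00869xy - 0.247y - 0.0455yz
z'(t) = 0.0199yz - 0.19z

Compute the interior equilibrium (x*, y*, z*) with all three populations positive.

From dz/dt = 0: 0.0199y* = 0.19, so y* = 9.55.
From dx/dt = 0: 1.45(1 - x*/148) = 0.0219·9.55, giving x* = 148·(1 - 0.144) = 127.
From dy/dt = 0: 0.00869·127 - 0.247 = 0.0455z*, so z* = 0.854/0.0455 = 18.8.

x* ≈ 127, y* ≈ 9.55, z* ≈ 18.8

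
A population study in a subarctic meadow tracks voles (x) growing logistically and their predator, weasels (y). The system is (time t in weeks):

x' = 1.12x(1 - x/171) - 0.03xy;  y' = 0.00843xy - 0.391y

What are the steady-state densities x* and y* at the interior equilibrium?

x* ≈ 46.4, y* ≈ 27.2

From dy/dt = 0 with y > 0: 0.00843x* = 0.391, so x* = 46.4.
Substitute into dx/dt = 0: 1.12(1 - 46.4/171) = 0.03y*.
The bracket is 0.729, giving y* = 0.816/0.03 = 27.2.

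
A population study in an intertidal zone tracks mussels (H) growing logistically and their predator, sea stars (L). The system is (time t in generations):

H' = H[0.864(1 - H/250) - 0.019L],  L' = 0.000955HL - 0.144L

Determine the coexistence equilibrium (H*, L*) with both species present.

H* ≈ 151, L* ≈ 18

From dL/dt = 0 with L > 0: 0.000955H* = 0.144, so H* = 151.
Substitute into dH/dt = 0: 0.864(1 - 151/250) = 0.019L*.
The bracket is 0.397, giving L* = 0.343/0.019 = 18.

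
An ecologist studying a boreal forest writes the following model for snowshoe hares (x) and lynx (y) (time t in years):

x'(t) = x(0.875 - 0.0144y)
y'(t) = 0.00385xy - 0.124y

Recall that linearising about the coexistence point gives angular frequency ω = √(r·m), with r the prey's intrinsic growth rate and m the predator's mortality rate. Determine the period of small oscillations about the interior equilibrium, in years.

Here r = 0.875 and m = 0.124, so r·m = 0.108.
ω = √0.108 = 0.329 per year, hence T = 2π/ω ≈ 19.1 years.

T ≈ 19.1 years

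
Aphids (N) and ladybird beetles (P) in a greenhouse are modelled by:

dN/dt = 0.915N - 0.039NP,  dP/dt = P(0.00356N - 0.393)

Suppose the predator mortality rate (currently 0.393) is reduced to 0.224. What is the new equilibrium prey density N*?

N* ≈ 62.9

At the interior fixed point, setting dP/dt = 0 with P > 0 fixes N* = (predator death rate)/(NP coefficient) — independent of the other coefficients.
With the change, N* = 0.224/0.00356 = 62.9; it falls from 110.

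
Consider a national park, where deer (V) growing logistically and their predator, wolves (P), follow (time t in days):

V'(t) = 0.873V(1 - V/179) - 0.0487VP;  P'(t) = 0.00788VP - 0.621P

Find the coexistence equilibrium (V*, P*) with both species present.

From dP/dt = 0 with P > 0: 0.00788V* = 0.621, so V* = 78.8.
Substitute into dV/dt = 0: 0.873(1 - 78.8/179) = 0.0487P*.
The bracket is 0.56, giving P* = 0.489/0.0487 = 10.

V* ≈ 78.8, P* ≈ 10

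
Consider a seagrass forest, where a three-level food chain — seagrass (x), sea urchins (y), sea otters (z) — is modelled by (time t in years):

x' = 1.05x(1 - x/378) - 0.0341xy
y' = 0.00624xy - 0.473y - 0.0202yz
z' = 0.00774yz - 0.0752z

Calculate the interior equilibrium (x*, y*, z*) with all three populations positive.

From dz/dt = 0: 0.00774y* = 0.0752, so y* = 9.72.
From dx/dt = 0: 1.05(1 - x*/378) = 0.0341·9.72, giving x* = 378·(1 - 0.316) = 259.
From dy/dt = 0: 0.00624·259 - 0.473 = 0.0202z*, so z* = 1.14/0.0202 = 56.5.

x* ≈ 259, y* ≈ 9.72, z* ≈ 56.5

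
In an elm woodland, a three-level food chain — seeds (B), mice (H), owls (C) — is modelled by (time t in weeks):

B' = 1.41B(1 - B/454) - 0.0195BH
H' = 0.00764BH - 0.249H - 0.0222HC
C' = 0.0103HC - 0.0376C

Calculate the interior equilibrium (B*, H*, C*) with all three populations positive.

B* ≈ 431, H* ≈ 3.65, C* ≈ 137

From dC/dt = 0: 0.0103H* = 0.0376, so H* = 3.65.
From dB/dt = 0: 1.41(1 - B*/454) = 0.0195·3.65, giving B* = 454·(1 - 0.0505) = 431.
From dH/dt = 0: 0.00764·431 - 0.249 = 0.0222C*, so C* = 3.04/0.0222 = 137.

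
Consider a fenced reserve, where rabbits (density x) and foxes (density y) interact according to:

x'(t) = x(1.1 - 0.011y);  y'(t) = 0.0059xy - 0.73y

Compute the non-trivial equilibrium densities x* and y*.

Set dy/dt = 0 with y > 0: 0.0059x - 0.73 = 0, so x* = 0.73/0.0059 = 124.
Set dx/dt = 0 with x > 0: 1.1 - 0.011y = 0, so y* = 1.1/0.011 = 100.

x* ≈ 124, y* ≈ 100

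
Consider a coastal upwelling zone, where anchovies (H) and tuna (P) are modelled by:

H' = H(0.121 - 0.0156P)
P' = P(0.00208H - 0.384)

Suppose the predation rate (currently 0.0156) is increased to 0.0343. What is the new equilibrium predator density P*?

P* ≈ 3.53

At the interior fixed point, setting dH/dt = 0 with H > 0 fixes P* = (prey growth rate)/(HP coefficient) — independent of the other coefficients.
With the change, P* = 0.121/0.0343 = 3.53; it falls from 7.76.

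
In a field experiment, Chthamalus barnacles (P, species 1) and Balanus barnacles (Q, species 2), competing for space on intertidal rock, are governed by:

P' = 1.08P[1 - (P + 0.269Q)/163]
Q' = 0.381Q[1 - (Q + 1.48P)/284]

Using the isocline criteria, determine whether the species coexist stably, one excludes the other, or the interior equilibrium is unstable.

Compare the nullcline intercepts: K1/α12 = 163/0.269 = 606 > K2 = 284; K2/α21 = 284/1.48 = 192 > K1 = 163.
Since both inequalities hold, each species can invade when rare, so the interior equilibrium is stable.

stable coexistence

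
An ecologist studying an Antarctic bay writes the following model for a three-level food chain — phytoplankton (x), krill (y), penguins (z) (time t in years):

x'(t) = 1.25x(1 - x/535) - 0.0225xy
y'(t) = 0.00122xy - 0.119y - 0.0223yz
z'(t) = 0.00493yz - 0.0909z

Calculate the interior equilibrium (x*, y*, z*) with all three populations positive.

From dz/dt = 0: 0.00493y* = 0.0909, so y* = 18.4.
From dx/dt = 0: 1.25(1 - x*/535) = 0.0225·18.4, giving x* = 535·(1 - 0.332) = 357.
From dy/dt = 0: 0.00122·357 - 0.119 = 0.0223z*, so z* = 0.317/0.0223 = 14.2.

x* ≈ 357, y* ≈ 18.4, z* ≈ 14.2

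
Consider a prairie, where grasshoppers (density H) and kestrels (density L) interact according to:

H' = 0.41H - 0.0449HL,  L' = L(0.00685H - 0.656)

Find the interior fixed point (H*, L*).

H* ≈ 95.8, L* ≈ 9.13

Set dL/dt = 0 with L > 0: 0.00685H - 0.656 = 0, so H* = 0.656/0.00685 = 95.8.
Set dH/dt = 0 with H > 0: 0.41 - 0.0449L = 0, so L* = 0.41/0.0449 = 9.13.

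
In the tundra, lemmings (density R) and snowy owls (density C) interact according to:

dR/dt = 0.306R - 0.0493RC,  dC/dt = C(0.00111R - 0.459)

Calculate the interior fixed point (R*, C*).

R* ≈ 414, C* ≈ 6.21

Set dC/dt = 0 with C > 0: 0.00111R - 0.459 = 0, so R* = 0.459/0.00111 = 414.
Set dR/dt = 0 with R > 0: 0.306 - 0.0493C = 0, so C* = 0.306/0.0493 = 6.21.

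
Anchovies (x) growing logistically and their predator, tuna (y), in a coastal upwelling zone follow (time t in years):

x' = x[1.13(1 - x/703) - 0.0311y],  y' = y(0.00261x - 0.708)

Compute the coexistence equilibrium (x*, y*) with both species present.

From dy/dt = 0 with y > 0: 0.00261x* = 0.708, so x* = 271.
Substitute into dx/dt = 0: 1.13(1 - 271/703) = 0.0311y*.
The bracket is 0.614, giving y* = 0.694/0.0311 = 22.3.

x* ≈ 271, y* ≈ 22.3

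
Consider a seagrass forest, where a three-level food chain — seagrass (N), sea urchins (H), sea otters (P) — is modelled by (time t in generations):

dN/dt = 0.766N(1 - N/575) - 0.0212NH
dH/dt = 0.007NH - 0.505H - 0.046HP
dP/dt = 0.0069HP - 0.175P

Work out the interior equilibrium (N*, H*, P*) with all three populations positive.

N* ≈ 171, H* ≈ 25.4, P* ≈ 15.1

From dP/dt = 0: 0.0069H* = 0.175, so H* = 25.4.
From dN/dt = 0: 0.766(1 - N*/575) = 0.0212·25.4, giving N* = 575·(1 - 0.702) = 171.
From dH/dt = 0: 0.007·171 - 0.505 = 0.046P*, so P* = 0.695/0.046 = 15.1.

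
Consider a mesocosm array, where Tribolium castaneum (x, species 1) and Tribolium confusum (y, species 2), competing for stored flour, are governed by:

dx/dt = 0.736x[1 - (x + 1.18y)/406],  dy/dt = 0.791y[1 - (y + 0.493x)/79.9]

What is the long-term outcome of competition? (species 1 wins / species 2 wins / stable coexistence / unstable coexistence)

species 1 excludes species 2

Compare the nullcline intercepts: K1/α12 = 406/1.18 = 344 > K2 = 79.9; K2/α21 = 79.9/0.493 = 162 < K1 = 406.
Since the inequalities point opposite ways, species 1 can invade but species 2 cannot.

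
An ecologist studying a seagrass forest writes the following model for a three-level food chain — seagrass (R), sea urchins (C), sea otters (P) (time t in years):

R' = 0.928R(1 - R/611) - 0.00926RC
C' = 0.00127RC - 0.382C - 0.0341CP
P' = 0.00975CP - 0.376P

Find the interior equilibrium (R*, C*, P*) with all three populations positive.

R* ≈ 376, C* ≈ 38.6, P* ≈ 2.8

From dP/dt = 0: 0.00975C* = 0.376, so C* = 38.6.
From dR/dt = 0: 0.928(1 - R*/611) = 0.00926·38.6, giving R* = 611·(1 - 0.385) = 376.
From dC/dt = 0: 0.00127·376 - 0.382 = 0.0341P*, so P* = 0.0954/0.0341 = 2.8.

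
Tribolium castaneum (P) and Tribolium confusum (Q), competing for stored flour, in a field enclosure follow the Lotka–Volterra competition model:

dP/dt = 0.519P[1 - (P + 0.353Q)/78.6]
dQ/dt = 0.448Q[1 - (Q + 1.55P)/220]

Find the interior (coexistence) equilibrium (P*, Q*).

Setting both brackets to zero gives the nullclines P + 0.353Q = 78.6 and 1.55P + Q = 220.
Substituting Q = 220 - 1.55P into the first: P(1 - 0.353·1.55) = 78.6 - 0.353·220.
So P* = 0.94/0.453 = 2.08, and then Q* = 220 - 1.55·2.08 = 217.

P* ≈ 2.08, Q* ≈ 217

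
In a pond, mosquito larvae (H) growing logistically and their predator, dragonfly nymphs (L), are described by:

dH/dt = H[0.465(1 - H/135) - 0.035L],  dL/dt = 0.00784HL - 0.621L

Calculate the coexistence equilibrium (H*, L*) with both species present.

From dL/dt = 0 with L > 0: 0.00784H* = 0.621, so H* = 79.2.
Substitute into dH/dt = 0: 0.465(1 - 79.2/135) = 0.035L*.
The bracket is 0.413, giving L* = 0.192/0.035 = 5.49.

H* ≈ 79.2, L* ≈ 5.49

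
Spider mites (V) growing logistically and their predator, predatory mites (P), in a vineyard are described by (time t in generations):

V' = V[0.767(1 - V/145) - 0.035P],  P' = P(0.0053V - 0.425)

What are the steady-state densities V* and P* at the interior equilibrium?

From dP/dt = 0 with P > 0: 0.0053V* = 0.425, so V* = 80.2.
Substitute into dV/dt = 0: 0.767(1 - 80.2/145) = 0.035P*.
The bracket is 0.447, giving P* = 0.343/0.035 = 9.8.

V* ≈ 80.2, P* ≈ 9.8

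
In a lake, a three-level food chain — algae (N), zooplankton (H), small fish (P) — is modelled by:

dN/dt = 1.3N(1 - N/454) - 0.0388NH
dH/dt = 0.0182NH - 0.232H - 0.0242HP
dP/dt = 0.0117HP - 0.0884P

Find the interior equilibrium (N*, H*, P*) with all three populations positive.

From dP/dt = 0: 0.0117H* = 0.0884, so H* = 7.56.
From dN/dt = 0: 1.3(1 - N*/454) = 0.0388·7.56, giving N* = 454·(1 - 0.226) = 352.
From dH/dt = 0: 0.0182·352 - 0.232 = 0.0242P*, so P* = 6.17/0.0242 = 255.

N* ≈ 352, H* ≈ 7.56, P* ≈ 255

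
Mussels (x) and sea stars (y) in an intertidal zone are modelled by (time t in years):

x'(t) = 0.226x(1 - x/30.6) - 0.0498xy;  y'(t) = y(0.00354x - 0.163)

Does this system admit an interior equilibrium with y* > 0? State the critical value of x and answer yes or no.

The predator equation gives dy/dt > 0 only when x > 0.163/0.00354 = 46.
Without the predator, x → K = 30.6. Since 30.6 < 46, the predator cannot invade.

Threshold x = 46; K < 46, so no, the predator goes extinct.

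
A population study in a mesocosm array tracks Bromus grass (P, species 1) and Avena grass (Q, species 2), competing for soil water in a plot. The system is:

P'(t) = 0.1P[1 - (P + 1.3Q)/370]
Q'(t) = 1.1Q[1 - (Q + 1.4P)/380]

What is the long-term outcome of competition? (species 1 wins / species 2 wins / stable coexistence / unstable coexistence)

unstable coexistence (outcome depends on initial conditions)

Compare the nullcline intercepts: K1/α12 = 370/1.3 = 285 < K2 = 380; K2/α21 = 380/1.4 = 271 < K1 = 370.
Since both are reversed, neither can invade when rare; the interior point is a saddle.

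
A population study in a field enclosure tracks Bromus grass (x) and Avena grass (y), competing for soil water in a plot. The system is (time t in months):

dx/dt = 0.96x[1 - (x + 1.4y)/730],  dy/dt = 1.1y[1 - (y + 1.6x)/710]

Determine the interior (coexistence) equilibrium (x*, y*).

x* ≈ 213, y* ≈ 369

Setting both brackets to zero gives the nullclines x + 1.4y = 730 and 1.6x + y = 710.
Substituting y = 710 - 1.6x into the first: x(1 - 1.4·1.6) = 730 - 1.4·710.
So x* = -264/-1.24 = 213, and then y* = 710 - 1.6·213 = 369.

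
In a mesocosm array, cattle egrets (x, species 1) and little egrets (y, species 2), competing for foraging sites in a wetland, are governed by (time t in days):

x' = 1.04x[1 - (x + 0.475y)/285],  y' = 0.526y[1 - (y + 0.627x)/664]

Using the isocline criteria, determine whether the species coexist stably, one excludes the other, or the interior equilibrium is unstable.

species 2 excludes species 1

Compare the nullcline intercepts: K1/α12 = 285/0.475 = 600 < K2 = 664; K2/α21 = 664/0.627 = 1060 > K1 = 285.
Since the inequalities point opposite ways, species 2 can invade but species 1 cannot.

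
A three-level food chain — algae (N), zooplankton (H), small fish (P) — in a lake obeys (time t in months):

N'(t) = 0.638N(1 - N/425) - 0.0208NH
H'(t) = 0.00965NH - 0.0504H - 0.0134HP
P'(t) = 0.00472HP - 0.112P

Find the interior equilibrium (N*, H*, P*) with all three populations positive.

N* ≈ 96.2, H* ≈ 23.7, P* ≈ 65.5

From dP/dt = 0: 0.00472H* = 0.112, so H* = 23.7.
From dN/dt = 0: 0.638(1 - N*/425) = 0.0208·23.7, giving N* = 425·(1 - 0.774) = 96.2.
From dH/dt = 0: 0.00965·96.2 - 0.0504 = 0.0134P*, so P* = 0.878/0.0134 = 65.5.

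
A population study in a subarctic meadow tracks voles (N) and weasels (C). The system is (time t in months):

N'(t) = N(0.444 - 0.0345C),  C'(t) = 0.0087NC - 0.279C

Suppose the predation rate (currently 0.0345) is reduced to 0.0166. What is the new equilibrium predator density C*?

At the interior fixed point, setting dN/dt = 0 with N > 0 fixes C* = (prey growth rate)/(NC coefficient) — independent of the other coefficients.
With the change, C* = 0.444/0.0166 = 26.7; it rises from 12.9.

C* ≈ 26.7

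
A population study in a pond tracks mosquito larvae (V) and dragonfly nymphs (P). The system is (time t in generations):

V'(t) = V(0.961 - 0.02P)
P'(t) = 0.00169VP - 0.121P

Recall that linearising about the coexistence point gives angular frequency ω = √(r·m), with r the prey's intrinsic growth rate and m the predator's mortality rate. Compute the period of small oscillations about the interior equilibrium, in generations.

T ≈ 18.4 generations

Here r = 0.961 and m = 0.121, so r·m = 0.116.
ω = √0.116 = 0.341 per generation, hence T = 2π/ω ≈ 18.4 generations.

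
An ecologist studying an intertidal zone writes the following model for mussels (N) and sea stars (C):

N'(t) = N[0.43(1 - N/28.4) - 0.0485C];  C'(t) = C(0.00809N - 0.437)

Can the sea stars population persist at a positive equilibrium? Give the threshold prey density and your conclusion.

Threshold N = 54; K < 54, so no, the predator goes extinct.

The predator equation gives dC/dt > 0 only when N > 0.437/0.00809 = 54.
Without the predator, N → K = 28.4. Since 28.4 < 54, the predator cannot invade.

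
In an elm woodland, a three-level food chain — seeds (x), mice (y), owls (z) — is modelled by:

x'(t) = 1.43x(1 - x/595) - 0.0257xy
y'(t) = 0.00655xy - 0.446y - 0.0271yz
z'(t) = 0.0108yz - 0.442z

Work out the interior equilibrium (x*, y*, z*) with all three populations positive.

From dz/dt = 0: 0.0108y* = 0.442, so y* = 40.9.
From dx/dt = 0: 1.43(1 - x*/595) = 0.0257·40.9, giving x* = 595·(1 - 0.736) = 157.
From dy/dt = 0: 0.00655·157 - 0.446 = 0.0271z*, so z* = 0.585/0.0271 = 21.6.

x* ≈ 157, y* ≈ 40.9, z* ≈ 21.6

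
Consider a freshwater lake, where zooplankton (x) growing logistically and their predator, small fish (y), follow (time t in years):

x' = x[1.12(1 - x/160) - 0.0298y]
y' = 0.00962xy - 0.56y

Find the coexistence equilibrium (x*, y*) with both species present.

x* ≈ 58.2, y* ≈ 23.9

From dy/dt = 0 with y > 0: 0.00962x* = 0.56, so x* = 58.2.
Substitute into dx/dt = 0: 1.12(1 - 58.2/160) = 0.0298y*.
The bracket is 0.636, giving y* = 0.713/0.0298 = 23.9.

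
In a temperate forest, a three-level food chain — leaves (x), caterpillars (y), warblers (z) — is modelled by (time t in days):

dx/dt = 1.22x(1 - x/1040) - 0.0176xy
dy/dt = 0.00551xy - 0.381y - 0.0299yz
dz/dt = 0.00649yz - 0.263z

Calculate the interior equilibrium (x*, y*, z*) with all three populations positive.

x* ≈ 432, y* ≈ 40.5, z* ≈ 66.9

From dz/dt = 0: 0.00649y* = 0.263, so y* = 40.5.
From dx/dt = 0: 1.22(1 - x*/1040) = 0.0176·40.5, giving x* = 1040·(1 - 0.585) = 432.
From dy/dt = 0: 0.00551·432 - 0.381 = 0.0299z*, so z* = 2/0.0299 = 66.9.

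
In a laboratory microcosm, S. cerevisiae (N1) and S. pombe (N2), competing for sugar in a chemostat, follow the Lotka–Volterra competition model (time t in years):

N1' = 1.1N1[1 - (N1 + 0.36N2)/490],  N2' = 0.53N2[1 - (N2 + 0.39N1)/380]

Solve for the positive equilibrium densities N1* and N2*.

N1* ≈ 411, N2* ≈ 220

Setting both brackets to zero gives the nullclines N1 + 0.36N2 = 490 and 0.39N1 + N2 = 380.
Substituting N2 = 380 - 0.39N1 into the first: N1(1 - 0.36·0.39) = 490 - 0.36·380.
So N1* = 353/0.86 = 411, and then N2* = 380 - 0.39·411 = 220.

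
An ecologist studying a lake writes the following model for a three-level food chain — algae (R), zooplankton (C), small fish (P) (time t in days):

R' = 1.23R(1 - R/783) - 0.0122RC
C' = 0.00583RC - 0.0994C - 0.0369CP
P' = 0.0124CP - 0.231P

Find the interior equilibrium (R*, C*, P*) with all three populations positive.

R* ≈ 638, C* ≈ 18.6, P* ≈ 98.2

From dP/dt = 0: 0.0124C* = 0.231, so C* = 18.6.
From dR/dt = 0: 1.23(1 - R*/783) = 0.0122·18.6, giving R* = 783·(1 - 0.185) = 638.
From dC/dt = 0: 0.00583·638 - 0.0994 = 0.0369P*, so P* = 3.62/0.0369 = 98.2.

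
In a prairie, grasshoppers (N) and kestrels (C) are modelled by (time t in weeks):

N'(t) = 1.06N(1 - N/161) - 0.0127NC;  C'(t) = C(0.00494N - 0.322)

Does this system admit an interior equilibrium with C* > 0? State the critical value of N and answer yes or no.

Threshold N = 65.2; K > 65.2, so yes, the predator persists.

The predator equation gives dC/dt > 0 only when N > 0.322/0.00494 = 65.2.
Without the predator, N → K = 161. Since 161 > 65.2, the predator can invade and persist.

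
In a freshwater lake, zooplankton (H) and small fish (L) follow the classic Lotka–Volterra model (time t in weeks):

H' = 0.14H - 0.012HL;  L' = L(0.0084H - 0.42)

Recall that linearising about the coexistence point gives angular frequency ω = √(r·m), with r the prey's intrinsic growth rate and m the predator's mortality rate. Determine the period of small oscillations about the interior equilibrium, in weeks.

T ≈ 25.9 weeks

Here r = 0.14 and m = 0.42, so r·m = 0.0588.
ω = √0.0588 = 0.242 per week, hence T = 2π/ω ≈ 25.9 weeks.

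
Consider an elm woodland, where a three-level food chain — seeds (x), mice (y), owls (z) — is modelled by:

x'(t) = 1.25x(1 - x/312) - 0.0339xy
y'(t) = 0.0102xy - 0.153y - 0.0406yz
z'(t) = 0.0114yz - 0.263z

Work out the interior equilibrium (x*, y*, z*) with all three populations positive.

From dz/dt = 0: 0.0114y* = 0.263, so y* = 23.1.
From dx/dt = 0: 1.25(1 - x*/312) = 0.0339·23.1, giving x* = 312·(1 - 0.626) = 117.
From dy/dt = 0: 0.0102·117 - 0.153 = 0.0406z*, so z* = 1.04/0.0406 = 25.6.

x* ≈ 117, y* ≈ 23.1, z* ≈ 25.6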